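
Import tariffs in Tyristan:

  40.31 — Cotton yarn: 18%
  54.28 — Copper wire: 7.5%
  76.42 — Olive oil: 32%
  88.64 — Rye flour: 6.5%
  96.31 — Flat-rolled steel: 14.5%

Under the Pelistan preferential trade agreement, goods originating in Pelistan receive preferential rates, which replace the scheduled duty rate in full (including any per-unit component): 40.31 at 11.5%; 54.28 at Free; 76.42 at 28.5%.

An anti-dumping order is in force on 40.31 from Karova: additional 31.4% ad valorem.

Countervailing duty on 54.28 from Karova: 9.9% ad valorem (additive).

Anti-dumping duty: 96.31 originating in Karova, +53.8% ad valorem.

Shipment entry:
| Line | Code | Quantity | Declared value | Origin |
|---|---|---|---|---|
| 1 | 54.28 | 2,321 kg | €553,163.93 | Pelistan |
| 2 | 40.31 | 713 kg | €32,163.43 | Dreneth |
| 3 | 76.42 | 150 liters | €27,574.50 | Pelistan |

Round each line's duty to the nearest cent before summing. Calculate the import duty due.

Line 1 (54.28, Pelistan, 2,321 kg, €553,163.93):
Base rate for 54.28 is 7.5%.
Origin Pelistan qualifies under the Tyristan–Pelistan agreement and 54.28 is covered: preferential rate Free applies instead.
The additional-duty order on 54.28 targets Karova, not Pelistan; it does not apply.
Duty = €553,163.93 × 0% = €0.00.
Line 2 (40.31, Dreneth, 713 kg, €32,163.43):
Base rate for 40.31 is 18%.
40.31 has an FTA preferential rate, but origin Dreneth is not Pelistan; base rate stands.
The additional-duty order on 40.31 targets Karova, not Dreneth; it does not apply.
Duty = €32,163.43 × 18% = €5,789.42.
Line 3 (76.42, Pelistan, 150 liters, €27,574.50):
Base rate for 76.42 is 32%.
Origin Pelistan qualifies under the Tyristan–Pelistan agreement and 76.42 is covered: preferential rate 28.5% applies instead.
Duty = €27,574.50 × 28.5% = €7,858.73.
Total = €0.00 + €5,789.42 + €7,858.73 = €13,648.15.

€13,648.15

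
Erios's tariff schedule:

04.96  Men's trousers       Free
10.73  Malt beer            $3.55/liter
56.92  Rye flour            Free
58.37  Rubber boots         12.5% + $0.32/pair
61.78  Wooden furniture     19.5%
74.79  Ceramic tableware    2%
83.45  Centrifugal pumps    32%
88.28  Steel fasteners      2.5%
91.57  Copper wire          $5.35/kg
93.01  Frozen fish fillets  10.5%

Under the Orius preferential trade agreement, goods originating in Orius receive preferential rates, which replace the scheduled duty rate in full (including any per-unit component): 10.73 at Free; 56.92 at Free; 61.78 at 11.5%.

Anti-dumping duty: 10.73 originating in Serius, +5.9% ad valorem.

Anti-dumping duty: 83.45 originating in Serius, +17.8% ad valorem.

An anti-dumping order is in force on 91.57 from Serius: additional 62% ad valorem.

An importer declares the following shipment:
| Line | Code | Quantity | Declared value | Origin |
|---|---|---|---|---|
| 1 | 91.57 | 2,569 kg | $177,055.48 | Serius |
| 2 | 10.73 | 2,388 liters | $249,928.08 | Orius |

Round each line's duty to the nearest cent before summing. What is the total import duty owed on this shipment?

$123,518.55

Line 1 (91.57, Serius, 2,569 kg, $177,055.48):
Base rate for 91.57 is $5.35/kg.
Additional duty on 91.57 from Serius: +62% ad valorem. Applied ad valorem rate = 62%.
Duty = $177,055.48 × 62% + 2,569 × $5.35 = $123,518.55.
Line 2 (10.73, Orius, 2,388 liters, $249,928.08):
Base rate for 10.73 is $3.55/liter.
Origin Orius qualifies under the Erios–Orius agreement and 10.73 is covered: preferential rate Free applies instead.
The additional-duty order on 10.73 targets Serius, not Orius; it does not apply.
Duty = $249,928.08 × 0% = $0.00.
Total = $123,518.55 + $0.00 = $123,518.55.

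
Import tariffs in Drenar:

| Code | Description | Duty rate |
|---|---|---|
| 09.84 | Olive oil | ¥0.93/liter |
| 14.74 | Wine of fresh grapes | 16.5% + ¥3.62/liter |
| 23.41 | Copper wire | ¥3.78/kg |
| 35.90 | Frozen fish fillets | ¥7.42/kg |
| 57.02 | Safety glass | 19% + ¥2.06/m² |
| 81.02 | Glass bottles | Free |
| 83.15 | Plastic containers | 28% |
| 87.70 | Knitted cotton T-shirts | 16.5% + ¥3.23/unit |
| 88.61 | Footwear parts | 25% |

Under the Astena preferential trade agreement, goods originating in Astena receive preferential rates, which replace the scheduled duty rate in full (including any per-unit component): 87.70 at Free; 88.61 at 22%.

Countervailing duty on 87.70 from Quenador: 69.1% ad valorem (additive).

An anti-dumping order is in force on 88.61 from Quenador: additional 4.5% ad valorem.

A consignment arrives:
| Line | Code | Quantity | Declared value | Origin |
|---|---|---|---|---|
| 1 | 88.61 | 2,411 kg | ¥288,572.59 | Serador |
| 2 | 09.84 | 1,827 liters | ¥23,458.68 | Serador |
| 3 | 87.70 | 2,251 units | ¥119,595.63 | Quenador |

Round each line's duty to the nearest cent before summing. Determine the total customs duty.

Line 1 (88.61, Serador, 2,411 kg, ¥288,572.59):
Base rate for 88.61 is 25%.
88.61 has an FTA preferential rate, but origin Serador is not Astena; base rate stands.
The additional-duty order on 88.61 targets Quenador, not Serador; it does not apply.
Duty = ¥288,572.59 × 25% = ¥72,143.15.
Line 2 (09.84, Serador, 1,827 liters, ¥23,458.68):
Base rate for 09.84 is ¥0.93/liter.
Duty = 1,827 × ¥0.93 = ¥1,699.11.
Line 3 (87.70, Quenador, 2,251 units, ¥119,595.63):
Base rate for 87.70 is 16.5% + ¥3.23/unit.
87.70 has an FTA preferential rate, but origin Quenador is not Astena; base rate stands.
Additional duty on 87.70 from Quenador: +69.1%. Applied ad valorem rate: 16.5% + 69.1% = 85.6%.
Duty = ¥119,595.63 × 85.6% + 2,251 × ¥3.23 = ¥109,644.59.
Total = ¥72,143.15 + ¥1,699.11 + ¥109,644.59 = ¥183,486.85.

¥183,486.85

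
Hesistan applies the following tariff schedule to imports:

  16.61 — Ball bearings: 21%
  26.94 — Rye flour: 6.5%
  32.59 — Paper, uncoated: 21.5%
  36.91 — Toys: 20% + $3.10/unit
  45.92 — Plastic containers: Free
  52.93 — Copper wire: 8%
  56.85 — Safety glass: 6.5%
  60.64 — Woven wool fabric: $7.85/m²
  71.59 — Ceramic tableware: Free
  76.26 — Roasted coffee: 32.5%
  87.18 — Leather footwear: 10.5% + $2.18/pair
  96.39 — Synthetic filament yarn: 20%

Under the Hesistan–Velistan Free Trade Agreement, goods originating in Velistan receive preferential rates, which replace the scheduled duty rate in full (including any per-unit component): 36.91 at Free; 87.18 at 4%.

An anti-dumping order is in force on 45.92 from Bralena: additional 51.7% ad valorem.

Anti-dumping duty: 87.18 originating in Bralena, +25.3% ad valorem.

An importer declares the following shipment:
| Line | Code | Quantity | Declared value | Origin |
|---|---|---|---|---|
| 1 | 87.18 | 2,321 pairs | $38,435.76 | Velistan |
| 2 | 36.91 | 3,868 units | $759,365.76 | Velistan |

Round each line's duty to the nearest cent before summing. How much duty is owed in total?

$1,537.43

Line 1 (87.18, Velistan, 2,321 pairs, $38,435.76):
Base rate for 87.18 is 10.5% + $2.18/pair.
Origin Velistan qualifies under the Hesistan–Velistan agreement and 87.18 is covered: preferential rate 4% applies instead.
The additional-duty order on 87.18 targets Bralena, not Velistan; it does not apply.
Duty = $38,435.76 × 4% = $1,537.43.
Line 2 (36.91, Velistan, 3,868 units, $759,365.76):
Base rate for 36.91 is 20% + $3.10/unit.
Origin Velistan qualifies under the Hesistan–Velistan agreement and 36.91 is covered: preferential rate Free applies instead.
Duty = $759,365.76 × 0% = $0.00.
Total = $1,537.43 + $0.00 = $1,537.43.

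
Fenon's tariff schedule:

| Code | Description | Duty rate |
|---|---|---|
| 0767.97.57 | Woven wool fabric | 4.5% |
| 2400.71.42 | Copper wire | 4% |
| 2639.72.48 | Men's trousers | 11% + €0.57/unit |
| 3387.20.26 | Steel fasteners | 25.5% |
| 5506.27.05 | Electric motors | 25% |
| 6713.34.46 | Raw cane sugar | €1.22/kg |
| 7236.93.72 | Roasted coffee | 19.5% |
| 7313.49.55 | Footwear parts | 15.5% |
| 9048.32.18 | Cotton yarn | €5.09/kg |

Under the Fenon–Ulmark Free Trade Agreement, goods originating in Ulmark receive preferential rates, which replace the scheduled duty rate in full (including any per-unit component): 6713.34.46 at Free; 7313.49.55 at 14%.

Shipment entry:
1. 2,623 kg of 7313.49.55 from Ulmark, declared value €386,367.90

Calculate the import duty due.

€54,091.51

Line 1 (7313.49.55, Ulmark, 2,623 kg, €386,367.90):
Base rate for 7313.49.55 is 15.5%.
Origin Ulmark qualifies under the Fenon–Ulmark agreement and 7313.49.55 is covered: preferential rate 14% applies instead.
Duty = €386,367.90 × 14% = €54,091.51.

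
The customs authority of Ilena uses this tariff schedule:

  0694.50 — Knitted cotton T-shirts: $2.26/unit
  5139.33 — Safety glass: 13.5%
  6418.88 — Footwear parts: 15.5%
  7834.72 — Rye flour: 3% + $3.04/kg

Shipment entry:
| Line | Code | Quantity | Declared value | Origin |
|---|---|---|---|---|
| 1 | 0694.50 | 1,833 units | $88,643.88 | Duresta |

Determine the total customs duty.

$4,142.58

Line 1 (0694.50, Duresta, 1,833 units, $88,643.88):
Base rate for 0694.50 is $2.26/unit.
Duty = 1,833 × $2.26 = $4,142.58.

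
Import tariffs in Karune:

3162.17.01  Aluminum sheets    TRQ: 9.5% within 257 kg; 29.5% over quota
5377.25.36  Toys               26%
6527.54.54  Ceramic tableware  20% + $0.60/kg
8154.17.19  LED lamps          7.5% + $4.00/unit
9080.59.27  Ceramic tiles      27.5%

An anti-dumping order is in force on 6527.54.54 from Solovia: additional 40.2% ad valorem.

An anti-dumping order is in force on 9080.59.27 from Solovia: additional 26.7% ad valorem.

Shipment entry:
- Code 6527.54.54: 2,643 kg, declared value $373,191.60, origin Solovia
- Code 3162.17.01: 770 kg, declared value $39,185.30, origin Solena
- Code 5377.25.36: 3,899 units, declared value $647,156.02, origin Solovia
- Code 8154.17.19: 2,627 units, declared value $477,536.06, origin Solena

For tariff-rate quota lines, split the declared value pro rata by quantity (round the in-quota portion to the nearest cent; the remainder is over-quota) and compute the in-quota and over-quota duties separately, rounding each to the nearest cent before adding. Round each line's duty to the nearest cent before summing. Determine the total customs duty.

Line 1 (6527.54.54, Solovia, 2,643 kg, $373,191.60):
Base rate for 6527.54.54 is 20% + $0.60/kg.
Additional duty on 6527.54.54 from Solovia: +40.2%. Applied ad valorem rate: 20% + 40.2% = 60.2%.
Duty = $373,191.60 × 60.2% + 2,643 × $0.60 = $226,247.14.
Line 2 (3162.17.01, Solena, 770 kg, $39,185.30):
Code 3162.17.01 is under a tariff-rate quota (threshold 257 kg). In-quota: 257 kg at 9.5%; over-quota: 513 kg at 29.5%.
Pro-rata value split: in-quota = $39,185.30 × 257/770 = $13,078.73; over-quota = $39,185.30 − $13,078.73 = $26,106.57.
In-quota duty = $13,078.73 × 9.5% = $1,242.48. Over-quota duty = $26,106.57 × 29.5% = $7,701.44.
Line duty = $1,242.48 + $7,701.44 = $8,943.92.
Line 3 (5377.25.36, Solovia, 3,899 units, $647,156.02):
Base rate for 5377.25.36 is 26%.
Duty = $647,156.02 × 26% = $168,260.57.
Line 4 (8154.17.19, Solena, 2,627 units, $477,536.06):
Base rate for 8154.17.19 is 7.5% + $4.00/unit.
Duty = $477,536.06 × 7.5% + 2,627 × $4.00 = $46,323.20.
Total = $226,247.14 + $8,943.92 + $168,260.57 + $46,323.20 = $449,774.83.

$449,774.83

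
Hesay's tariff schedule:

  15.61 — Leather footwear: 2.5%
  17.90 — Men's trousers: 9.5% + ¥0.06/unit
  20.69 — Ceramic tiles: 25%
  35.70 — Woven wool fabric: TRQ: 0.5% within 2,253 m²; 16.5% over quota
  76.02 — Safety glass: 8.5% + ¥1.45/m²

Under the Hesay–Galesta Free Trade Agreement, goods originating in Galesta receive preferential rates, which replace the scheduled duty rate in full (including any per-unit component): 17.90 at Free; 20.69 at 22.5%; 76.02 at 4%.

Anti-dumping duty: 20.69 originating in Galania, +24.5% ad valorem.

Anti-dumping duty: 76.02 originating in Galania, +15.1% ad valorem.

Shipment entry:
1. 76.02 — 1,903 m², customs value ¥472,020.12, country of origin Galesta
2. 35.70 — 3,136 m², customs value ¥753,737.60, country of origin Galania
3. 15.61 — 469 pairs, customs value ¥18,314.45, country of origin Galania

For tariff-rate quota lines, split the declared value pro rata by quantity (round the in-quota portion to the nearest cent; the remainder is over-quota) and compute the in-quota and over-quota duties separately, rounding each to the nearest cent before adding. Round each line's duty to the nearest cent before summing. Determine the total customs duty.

Line 1 (76.02, Galesta, 1,903 m², ¥472,020.12):
Base rate for 76.02 is 8.5% + ¥1.45/m².
Origin Galesta qualifies under the Hesay–Galesta agreement and 76.02 is covered: preferential rate 4% applies instead.
The additional-duty order on 76.02 targets Galania, not Galesta; it does not apply.
Duty = ¥472,020.12 × 4% = ¥18,880.80.
Line 2 (35.70, Galania, 3,136 m², ¥753,737.60):
Code 35.70 is under a tariff-rate quota (threshold 2,253 m²). In-quota: 2,253 m² at 0.5%; over-quota: 883 m² at 16.5%.
Pro-rata value split: in-quota = ¥753,737.60 × 2,253/3,136 = ¥541,508.55; over-quota = ¥753,737.60 − ¥541,508.55 = ¥212,229.05.
In-quota duty = ¥541,508.55 × 0.5% = ¥2,707.54. Over-quota duty = ¥212,229.05 × 16.5% = ¥35,017.79.
Line duty = ¥2,707.54 + ¥35,017.79 = ¥37,725.33.
Line 3 (15.61, Galania, 469 pairs, ¥18,314.45):
Base rate for 15.61 is 2.5%.
Duty = ¥18,314.45 × 2.5% = ¥457.86.
Total = ¥18,880.80 + ¥37,725.33 + ¥457.86 = ¥57,063.99.

¥57,063.99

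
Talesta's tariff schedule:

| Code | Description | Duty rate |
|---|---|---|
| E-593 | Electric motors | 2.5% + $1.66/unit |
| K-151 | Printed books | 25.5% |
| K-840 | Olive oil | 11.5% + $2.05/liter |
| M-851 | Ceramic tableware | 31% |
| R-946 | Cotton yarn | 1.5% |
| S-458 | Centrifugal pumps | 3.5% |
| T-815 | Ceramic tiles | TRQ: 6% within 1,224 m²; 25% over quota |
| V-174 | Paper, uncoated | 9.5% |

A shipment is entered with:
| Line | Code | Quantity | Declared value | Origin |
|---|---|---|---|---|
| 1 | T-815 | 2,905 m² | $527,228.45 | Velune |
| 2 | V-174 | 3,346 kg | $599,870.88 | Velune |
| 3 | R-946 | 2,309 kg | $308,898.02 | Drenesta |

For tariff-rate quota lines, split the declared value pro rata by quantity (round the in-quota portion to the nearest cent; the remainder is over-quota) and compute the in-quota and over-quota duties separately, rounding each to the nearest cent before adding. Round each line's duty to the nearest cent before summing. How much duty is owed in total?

$151,221.00

Line 1 (T-815, Velune, 2,905 m², $527,228.45):
Code T-815 is under a tariff-rate quota (threshold 1,224 m²). In-quota: 1,224 m² at 6%; over-quota: 1,681 m² at 25%.
Pro-rata value split: in-quota = $527,228.45 × 1,224/2,905 = $222,143.76; over-quota = $527,228.45 − $222,143.76 = $305,084.69.
In-quota duty = $222,143.76 × 6% = $13,328.63. Over-quota duty = $305,084.69 × 25% = $76,271.17.
Line duty = $13,328.63 + $76,271.17 = $89,599.80.
Line 2 (V-174, Velune, 3,346 kg, $599,870.88):
Base rate for V-174 is 9.5%.
Duty = $599,870.88 × 9.5% = $56,987.73.
Line 3 (R-946, Drenesta, 2,309 kg, $308,898.02):
Base rate for R-946 is 1.5%.
Duty = $308,898.02 × 1.5% = $4,633.47.
Total = $89,599.80 + $56,987.73 + $4,633.47 = $151,221.00.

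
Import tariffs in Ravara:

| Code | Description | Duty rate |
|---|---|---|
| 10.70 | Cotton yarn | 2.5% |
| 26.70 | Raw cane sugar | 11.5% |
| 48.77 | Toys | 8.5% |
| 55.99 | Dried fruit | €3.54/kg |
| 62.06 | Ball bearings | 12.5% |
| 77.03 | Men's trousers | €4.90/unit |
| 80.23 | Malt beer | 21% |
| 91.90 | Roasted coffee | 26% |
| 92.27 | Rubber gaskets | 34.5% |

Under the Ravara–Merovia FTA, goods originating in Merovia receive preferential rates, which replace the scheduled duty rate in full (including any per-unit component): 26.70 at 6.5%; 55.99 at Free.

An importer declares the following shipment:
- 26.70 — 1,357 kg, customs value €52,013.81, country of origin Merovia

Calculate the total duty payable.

Line 1 (26.70, Merovia, 1,357 kg, €52,013.81):
Base rate for 26.70 is 11.5%.
Origin Merovia qualifies under the Ravara–Merovia agreement and 26.70 is covered: preferential rate 6.5% applies instead.
Duty = €52,013.81 × 6.5% = €3,380.90.

€3,380.90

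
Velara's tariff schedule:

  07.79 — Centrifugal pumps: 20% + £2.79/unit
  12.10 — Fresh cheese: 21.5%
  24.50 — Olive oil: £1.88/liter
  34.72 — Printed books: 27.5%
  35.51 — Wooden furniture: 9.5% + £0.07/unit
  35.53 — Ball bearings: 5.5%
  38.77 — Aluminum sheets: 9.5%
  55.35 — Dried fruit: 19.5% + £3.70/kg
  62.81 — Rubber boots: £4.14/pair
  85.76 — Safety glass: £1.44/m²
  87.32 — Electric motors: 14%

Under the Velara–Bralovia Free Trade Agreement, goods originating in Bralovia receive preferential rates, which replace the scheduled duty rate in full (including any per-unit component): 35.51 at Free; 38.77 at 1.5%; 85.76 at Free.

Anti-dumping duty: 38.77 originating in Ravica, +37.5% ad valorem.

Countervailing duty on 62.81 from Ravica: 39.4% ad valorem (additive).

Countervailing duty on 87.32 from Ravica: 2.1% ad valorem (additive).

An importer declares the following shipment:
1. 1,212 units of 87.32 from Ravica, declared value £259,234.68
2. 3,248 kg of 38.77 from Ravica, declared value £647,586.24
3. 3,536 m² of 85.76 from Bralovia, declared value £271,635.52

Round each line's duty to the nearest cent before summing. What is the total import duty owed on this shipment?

£346,102.31

Line 1 (87.32, Ravica, 1,212 units, £259,234.68):
Base rate for 87.32 is 14%.
Additional duty on 87.32 from Ravica: +2.1%. Applied ad valorem rate: 14% + 2.1% = 16.1%.
Duty = £259,234.68 × 16.1% = £41,736.78.
Line 2 (38.77, Ravica, 3,248 kg, £647,586.24):
Base rate for 38.77 is 9.5%.
38.77 has an FTA preferential rate, but origin Ravica is not Bralovia; base rate stands.
Additional duty on 38.77 from Ravica: +37.5%. Applied ad valorem rate: 9.5% + 37.5% = 47%.
Duty = £647,586.24 × 47% = £304,365.53.
Line 3 (85.76, Bralovia, 3,536 m², £271,635.52):
Base rate for 85.76 is £1.44/m².
Origin Bralovia qualifies under the Velara–Bralovia agreement and 85.76 is covered: preferential rate Free applies instead.
Duty = £271,635.52 × 0% = £0.00.
Total = £41,736.78 + £304,365.53 + £0.00 = £346,102.31.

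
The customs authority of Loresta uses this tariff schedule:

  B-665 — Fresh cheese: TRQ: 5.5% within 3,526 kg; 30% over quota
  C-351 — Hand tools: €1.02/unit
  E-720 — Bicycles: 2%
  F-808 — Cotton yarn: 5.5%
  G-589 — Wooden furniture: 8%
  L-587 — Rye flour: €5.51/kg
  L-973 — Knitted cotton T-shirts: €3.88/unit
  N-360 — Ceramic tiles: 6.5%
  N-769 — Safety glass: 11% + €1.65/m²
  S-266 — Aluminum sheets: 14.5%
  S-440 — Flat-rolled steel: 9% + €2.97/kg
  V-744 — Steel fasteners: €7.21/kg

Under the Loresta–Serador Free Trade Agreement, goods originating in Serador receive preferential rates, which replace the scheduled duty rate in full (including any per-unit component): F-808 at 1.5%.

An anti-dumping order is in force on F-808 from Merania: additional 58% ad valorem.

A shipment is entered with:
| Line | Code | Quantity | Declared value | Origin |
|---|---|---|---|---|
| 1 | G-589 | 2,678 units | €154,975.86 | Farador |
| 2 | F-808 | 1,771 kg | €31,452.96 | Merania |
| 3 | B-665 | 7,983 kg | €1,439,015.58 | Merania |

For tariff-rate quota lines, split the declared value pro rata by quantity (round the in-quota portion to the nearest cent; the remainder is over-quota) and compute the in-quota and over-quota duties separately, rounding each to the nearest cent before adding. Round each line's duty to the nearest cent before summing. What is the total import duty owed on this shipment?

€308,354.17

Line 1 (G-589, Farador, 2,678 units, €154,975.86):
Base rate for G-589 is 8%.
Duty = €154,975.86 × 8% = €12,398.07.
Line 2 (F-808, Merania, 1,771 kg, €31,452.96):
Base rate for F-808 is 5.5%.
F-808 has an FTA preferential rate, but origin Merania is not Serador; base rate stands.
Additional duty on F-808 from Merania: +58%. Applied ad valorem rate: 5.5% + 58% = 63.5%.
Duty = €31,452.96 × 63.5% = €19,972.63.
Line 3 (B-665, Merania, 7,983 kg, €1,439,015.58):
Code B-665 is under a tariff-rate quota (threshold 3,526 kg). In-quota: 3,526 kg at 5.5%; over-quota: 4,457 kg at 30%.
Pro-rata value split: in-quota = €1,439,015.58 × 3,526/7,983 = €635,596.76; over-quota = €1,439,015.58 − €635,596.76 = €803,418.82.
In-quota duty = €635,596.76 × 5.5% = €34,957.82. Over-quota duty = €803,418.82 × 30% = €241,025.65.
Line duty = €34,957.82 + €241,025.65 = €275,983.47.
Total = €12,398.07 + €19,972.63 + €275,983.47 = €308,354.17.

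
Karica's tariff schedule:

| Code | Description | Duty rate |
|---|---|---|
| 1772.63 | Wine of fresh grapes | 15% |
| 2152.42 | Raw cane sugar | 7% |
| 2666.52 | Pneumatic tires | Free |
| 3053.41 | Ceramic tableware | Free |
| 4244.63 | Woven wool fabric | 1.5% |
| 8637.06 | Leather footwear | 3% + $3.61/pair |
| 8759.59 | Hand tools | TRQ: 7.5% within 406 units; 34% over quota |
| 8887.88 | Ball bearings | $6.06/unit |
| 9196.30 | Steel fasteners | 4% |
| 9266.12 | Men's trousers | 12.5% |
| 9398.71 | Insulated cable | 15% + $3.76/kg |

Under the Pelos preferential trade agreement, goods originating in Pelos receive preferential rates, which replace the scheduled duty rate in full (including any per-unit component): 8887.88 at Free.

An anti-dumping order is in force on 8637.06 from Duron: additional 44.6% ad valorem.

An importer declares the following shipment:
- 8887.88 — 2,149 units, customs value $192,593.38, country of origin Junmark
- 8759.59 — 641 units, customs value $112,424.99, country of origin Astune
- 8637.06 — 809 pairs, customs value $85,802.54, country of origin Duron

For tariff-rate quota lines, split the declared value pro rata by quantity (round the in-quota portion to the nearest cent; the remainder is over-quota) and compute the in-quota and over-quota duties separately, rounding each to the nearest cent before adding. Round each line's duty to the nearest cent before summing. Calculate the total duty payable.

Line 1 (8887.88, Junmark, 2,149 units, $192,593.38):
Base rate for 8887.88 is $6.06/unit.
8887.88 has an FTA preferential rate, but origin Junmark is not Pelos; base rate stands.
Duty = 2,149 × $6.06 = $13,022.94.
Line 2 (8759.59, Astune, 641 units, $112,424.99):
Code 8759.59 is under a tariff-rate quota (threshold 406 units). In-quota: 406 units at 7.5%; over-quota: 235 units at 34%.
Pro-rata value split: in-quota = $112,424.99 × 406/641 = $71,208.34; over-quota = $112,424.99 − $71,208.34 = $41,216.65.
In-quota duty = $71,208.34 × 7.5% = $5,340.63. Over-quota duty = $41,216.65 × 34% = $14,013.66.
Line duty = $5,340.63 + $14,013.66 = $19,354.29.
Line 3 (8637.06, Duron, 809 pairs, $85,802.54):
Base rate for 8637.06 is 3% + $3.61/pair.
Additional duty on 8637.06 from Duron: +44.6%. Applied ad valorem rate: 3% + 44.6% = 47.6%.
Duty = $85,802.54 × 47.6% + 809 × $3.61 = $43,762.50.
Total = $13,022.94 + $19,354.29 + $43,762.50 = $76,139.73.

$76,139.73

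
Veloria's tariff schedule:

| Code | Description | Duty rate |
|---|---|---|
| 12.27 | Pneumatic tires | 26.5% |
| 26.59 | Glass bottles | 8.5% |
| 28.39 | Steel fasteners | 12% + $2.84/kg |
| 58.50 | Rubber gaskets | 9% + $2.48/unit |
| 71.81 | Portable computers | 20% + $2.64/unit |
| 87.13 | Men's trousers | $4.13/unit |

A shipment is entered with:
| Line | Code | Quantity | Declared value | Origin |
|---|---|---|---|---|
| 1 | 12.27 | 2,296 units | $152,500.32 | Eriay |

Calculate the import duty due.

Line 1 (12.27, Eriay, 2,296 units, $152,500.32):
Base rate for 12.27 is 26.5%.
Duty = $152,500.32 × 26.5% = $40,412.58.

$40,412.58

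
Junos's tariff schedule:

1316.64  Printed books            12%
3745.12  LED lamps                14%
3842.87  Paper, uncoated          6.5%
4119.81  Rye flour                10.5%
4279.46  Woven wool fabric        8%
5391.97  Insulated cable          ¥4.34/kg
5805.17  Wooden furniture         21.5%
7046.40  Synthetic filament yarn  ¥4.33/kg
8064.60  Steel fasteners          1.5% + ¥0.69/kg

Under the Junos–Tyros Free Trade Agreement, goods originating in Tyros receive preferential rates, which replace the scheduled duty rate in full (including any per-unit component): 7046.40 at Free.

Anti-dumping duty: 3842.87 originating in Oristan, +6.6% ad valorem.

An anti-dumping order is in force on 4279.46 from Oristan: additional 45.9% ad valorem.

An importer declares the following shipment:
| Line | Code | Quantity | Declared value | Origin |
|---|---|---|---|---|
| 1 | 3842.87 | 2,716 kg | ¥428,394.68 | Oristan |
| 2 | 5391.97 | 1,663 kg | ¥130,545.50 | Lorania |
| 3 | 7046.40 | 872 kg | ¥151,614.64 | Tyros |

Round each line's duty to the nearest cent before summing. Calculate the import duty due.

¥63,337.12

Line 1 (3842.87, Oristan, 2,716 kg, ¥428,394.68):
Base rate for 3842.87 is 6.5%.
Additional duty on 3842.87 from Oristan: +6.6%. Applied ad valorem rate: 6.5% + 6.6% = 13.1%.
Duty = ¥428,394.68 × 13.1% = ¥56,119.70.
Line 2 (5391.97, Lorania, 1,663 kg, ¥130,545.50):
Base rate for 5391.97 is ¥4.34/kg.
Duty = 1,663 × ¥4.34 = ¥7,217.42.
Line 3 (7046.40, Tyros, 872 kg, ¥151,614.64):
Base rate for 7046.40 is ¥4.33/kg.
Origin Tyros qualifies under the Junos–Tyros agreement and 7046.40 is covered: preferential rate Free applies instead.
Duty = ¥151,614.64 × 0% = ¥0.00.
Total = ¥56,119.70 + ¥7,217.42 + ¥0.00 = ¥63,337.12.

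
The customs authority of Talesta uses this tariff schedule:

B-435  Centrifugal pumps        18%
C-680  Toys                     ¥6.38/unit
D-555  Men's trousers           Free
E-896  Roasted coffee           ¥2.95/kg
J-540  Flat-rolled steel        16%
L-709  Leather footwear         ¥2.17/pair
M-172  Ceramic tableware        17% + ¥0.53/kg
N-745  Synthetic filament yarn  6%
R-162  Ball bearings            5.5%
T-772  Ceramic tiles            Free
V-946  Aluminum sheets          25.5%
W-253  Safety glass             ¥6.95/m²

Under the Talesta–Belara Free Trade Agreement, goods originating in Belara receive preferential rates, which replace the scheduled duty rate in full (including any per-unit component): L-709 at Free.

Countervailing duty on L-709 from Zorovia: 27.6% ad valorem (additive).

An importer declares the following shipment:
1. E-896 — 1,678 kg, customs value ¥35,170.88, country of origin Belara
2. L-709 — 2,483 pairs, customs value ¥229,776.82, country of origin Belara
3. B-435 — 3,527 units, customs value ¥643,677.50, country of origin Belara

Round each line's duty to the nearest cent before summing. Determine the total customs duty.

Line 1 (E-896, Belara, 1,678 kg, ¥35,170.88):
Base rate for E-896 is ¥2.95/kg.
Origin Belara is the FTA partner but E-896 is not on the preference list; base rate stands.
Duty = 1,678 × ¥2.95 = ¥4,950.10.
Line 2 (L-709, Belara, 2,483 pairs, ¥229,776.82):
Base rate for L-709 is ¥2.17/pair.
Origin Belara qualifies under the Talesta–Belara agreement and L-709 is covered: preferential rate Free applies instead.
The additional-duty order on L-709 targets Zorovia, not Belara; it does not apply.
Duty = ¥229,776.82 × 0% = ¥0.00.
Line 3 (B-435, Belara, 3,527 units, ¥643,677.50):
Base rate for B-435 is 18%.
Origin Belara is the FTA partner but B-435 is not on the preference list; base rate stands.
Duty = ¥643,677.50 × 18% = ¥115,861.95.
Total = ¥4,950.10 + ¥0.00 + ¥115,861.95 = ¥120,812.05.

¥120,812.05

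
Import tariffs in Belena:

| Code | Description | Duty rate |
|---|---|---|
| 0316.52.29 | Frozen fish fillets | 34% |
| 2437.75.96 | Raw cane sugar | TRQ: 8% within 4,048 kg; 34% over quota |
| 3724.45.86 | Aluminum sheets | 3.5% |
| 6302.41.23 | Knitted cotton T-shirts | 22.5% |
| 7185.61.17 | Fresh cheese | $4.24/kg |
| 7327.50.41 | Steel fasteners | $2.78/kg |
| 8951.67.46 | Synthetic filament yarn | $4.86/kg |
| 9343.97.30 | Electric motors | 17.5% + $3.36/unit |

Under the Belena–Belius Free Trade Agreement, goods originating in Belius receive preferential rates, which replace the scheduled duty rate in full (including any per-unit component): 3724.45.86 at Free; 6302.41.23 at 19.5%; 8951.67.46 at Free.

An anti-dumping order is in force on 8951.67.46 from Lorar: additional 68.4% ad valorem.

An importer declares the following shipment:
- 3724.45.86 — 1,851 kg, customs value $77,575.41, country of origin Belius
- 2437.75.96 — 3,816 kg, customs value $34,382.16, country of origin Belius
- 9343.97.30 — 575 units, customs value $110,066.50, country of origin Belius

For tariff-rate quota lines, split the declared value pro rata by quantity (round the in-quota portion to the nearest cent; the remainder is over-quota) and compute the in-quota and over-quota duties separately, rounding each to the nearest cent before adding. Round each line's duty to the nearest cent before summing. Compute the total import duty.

Line 1 (3724.45.86, Belius, 1,851 kg, $77,575.41):
Base rate for 3724.45.86 is 3.5%.
Origin Belius qualifies under the Belena–Belius agreement and 3724.45.86 is covered: preferential rate Free applies instead.
Duty = $77,575.41 × 0% = $0.00.
Line 2 (2437.75.96, Belius, 3,816 kg, $34,382.16):
Code 2437.75.96 is under a tariff-rate quota (threshold 4,048 kg). Quantity 3,816 kg is within the quota, so the in-quota rate 8% applies to the full value.
Duty = $34,382.16 × 8% = $2,750.57.
Line 3 (9343.97.30, Belius, 575 units, $110,066.50):
Base rate for 9343.97.30 is 17.5% + $3.36/unit.
Origin Belius is the FTA partner but 9343.97.30 is not on the preference list; base rate stands.
Duty = $110,066.50 × 17.5% + 575 × $3.36 = $21,193.64.
Total = $0.00 + $2,750.57 + $21,193.64 = $23,944.21.

$23,944.21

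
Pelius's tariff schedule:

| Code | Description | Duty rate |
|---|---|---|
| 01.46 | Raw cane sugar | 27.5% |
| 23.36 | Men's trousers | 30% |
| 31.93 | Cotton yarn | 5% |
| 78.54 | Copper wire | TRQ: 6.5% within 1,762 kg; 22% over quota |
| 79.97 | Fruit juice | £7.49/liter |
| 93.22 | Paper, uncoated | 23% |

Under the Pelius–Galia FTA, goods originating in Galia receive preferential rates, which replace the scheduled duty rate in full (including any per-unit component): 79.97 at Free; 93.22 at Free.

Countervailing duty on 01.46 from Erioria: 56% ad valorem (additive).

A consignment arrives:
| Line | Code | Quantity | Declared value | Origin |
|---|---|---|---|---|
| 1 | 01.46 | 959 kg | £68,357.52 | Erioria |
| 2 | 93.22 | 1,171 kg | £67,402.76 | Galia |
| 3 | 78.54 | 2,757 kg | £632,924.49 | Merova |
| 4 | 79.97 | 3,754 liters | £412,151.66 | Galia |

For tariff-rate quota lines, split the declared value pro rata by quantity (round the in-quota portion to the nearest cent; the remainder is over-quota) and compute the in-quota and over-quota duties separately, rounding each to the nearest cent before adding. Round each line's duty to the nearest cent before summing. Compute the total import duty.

Line 1 (01.46, Erioria, 959 kg, £68,357.52):
Base rate for 01.46 is 27.5%.
Additional duty on 01.46 from Erioria: +56%. Applied ad valorem rate: 27.5% + 56% = 83.5%.
Duty = £68,357.52 × 83.5% = £57,078.53.
Line 2 (93.22, Galia, 1,171 kg, £67,402.76):
Base rate for 93.22 is 23%.
Origin Galia qualifies under the Pelius–Galia agreement and 93.22 is covered: preferential rate Free applies instead.
Duty = £67,402.76 × 0% = £0.00.
Line 3 (78.54, Merova, 2,757 kg, £632,924.49):
Code 78.54 is under a tariff-rate quota (threshold 1,762 kg). In-quota: 1,762 kg at 6.5%; over-quota: 995 kg at 22%.
Pro-rata value split: in-quota = £632,924.49 × 1,762/2,757 = £404,502.34; over-quota = £632,924.49 − £404,502.34 = £228,422.15.
In-quota duty = £404,502.34 × 6.5% = £26,292.65. Over-quota duty = £228,422.15 × 22% = £50,252.87.
Line duty = £26,292.65 + £50,252.87 = £76,545.52.
Line 4 (79.97, Galia, 3,754 liters, £412,151.66):
Base rate for 79.97 is £7.49/liter.
Origin Galia qualifies under the Pelius–Galia agreement and 79.97 is covered: preferential rate Free applies instead.
Duty = £412,151.66 × 0% = £0.00.
Total = £57,078.53 + £0.00 + £76,545.52 + £0.00 = £133,624.05.

£133,624.05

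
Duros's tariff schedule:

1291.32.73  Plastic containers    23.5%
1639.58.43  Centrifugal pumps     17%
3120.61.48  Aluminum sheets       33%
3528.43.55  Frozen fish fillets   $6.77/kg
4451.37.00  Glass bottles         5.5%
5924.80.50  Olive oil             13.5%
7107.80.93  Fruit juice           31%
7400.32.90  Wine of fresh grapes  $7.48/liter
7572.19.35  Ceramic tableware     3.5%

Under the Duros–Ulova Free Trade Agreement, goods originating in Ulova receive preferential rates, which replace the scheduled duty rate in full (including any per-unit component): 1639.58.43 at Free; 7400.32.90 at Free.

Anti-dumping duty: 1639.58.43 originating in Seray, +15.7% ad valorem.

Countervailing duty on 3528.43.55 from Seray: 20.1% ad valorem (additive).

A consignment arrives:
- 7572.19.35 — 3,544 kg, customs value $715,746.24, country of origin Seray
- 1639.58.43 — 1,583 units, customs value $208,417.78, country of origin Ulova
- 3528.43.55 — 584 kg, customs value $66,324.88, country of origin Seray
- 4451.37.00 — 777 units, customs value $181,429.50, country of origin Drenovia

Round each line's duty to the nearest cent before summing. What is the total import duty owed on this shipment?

$52,314.72

Line 1 (7572.19.35, Seray, 3,544 kg, $715,746.24):
Base rate for 7572.19.35 is 3.5%.
Duty = $715,746.24 × 3.5% = $25,051.12.
Line 2 (1639.58.43, Ulova, 1,583 units, $208,417.78):
Base rate for 1639.58.43 is 17%.
Origin Ulova qualifies under the Duros–Ulova agreement and 1639.58.43 is covered: preferential rate Free applies instead.
The additional-duty order on 1639.58.43 targets Seray, not Ulova; it does not apply.
Duty = $208,417.78 × 0% = $0.00.
Line 3 (3528.43.55, Seray, 584 kg, $66,324.88):
Base rate for 3528.43.55 is $6.77/kg.
Additional duty on 3528.43.55 from Seray: +20.1% ad valorem. Applied ad valorem rate = 20.1%.
Duty = $66,324.88 × 20.1% + 584 × $6.77 = $17,284.98.
Line 4 (4451.37.00, Drenovia, 777 units, $181,429.50):
Base rate for 4451.37.00 is 5.5%.
Duty = $181,429.50 × 5.5% = $9,978.62.
Total = $25,051.12 + $0.00 + $17,284.98 + $9,978.62 = $52,314.72.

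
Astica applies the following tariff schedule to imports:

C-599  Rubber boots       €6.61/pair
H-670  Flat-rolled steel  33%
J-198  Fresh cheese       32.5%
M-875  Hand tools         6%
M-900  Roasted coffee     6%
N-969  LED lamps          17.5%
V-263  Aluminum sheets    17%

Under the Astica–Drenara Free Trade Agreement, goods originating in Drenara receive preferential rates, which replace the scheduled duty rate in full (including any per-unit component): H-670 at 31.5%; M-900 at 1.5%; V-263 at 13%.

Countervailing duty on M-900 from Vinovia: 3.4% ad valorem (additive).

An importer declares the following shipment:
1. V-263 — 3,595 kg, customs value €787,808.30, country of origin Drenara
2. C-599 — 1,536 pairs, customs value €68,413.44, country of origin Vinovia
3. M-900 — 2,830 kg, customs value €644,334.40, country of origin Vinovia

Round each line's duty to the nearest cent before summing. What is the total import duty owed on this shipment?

€173,135.47

Line 1 (V-263, Drenara, 3,595 kg, €787,808.30):
Base rate for V-263 is 17%.
Origin Drenara qualifies under the Astica–Drenara agreement and V-263 is covered: preferential rate 13% applies instead.
Duty = €787,808.30 × 13% = €102,415.08.
Line 2 (C-599, Vinovia, 1,536 pairs, €68,413.44):
Base rate for C-599 is €6.61/pair.
Duty = 1,536 × €6.61 = €10,152.96.
Line 3 (M-900, Vinovia, 2,830 kg, €644,334.40):
Base rate for M-900 is 6%.
M-900 has an FTA preferential rate, but origin Vinovia is not Drenara; base rate stands.
Additional duty on M-900 from Vinovia: +3.4%. Applied ad valorem rate: 6% + 3.4% = 9.4%.
Duty = €644,334.40 × 9.4% = €60,567.43.
Total = €102,415.08 + €10,152.96 + €60,567.43 = €173,135.47.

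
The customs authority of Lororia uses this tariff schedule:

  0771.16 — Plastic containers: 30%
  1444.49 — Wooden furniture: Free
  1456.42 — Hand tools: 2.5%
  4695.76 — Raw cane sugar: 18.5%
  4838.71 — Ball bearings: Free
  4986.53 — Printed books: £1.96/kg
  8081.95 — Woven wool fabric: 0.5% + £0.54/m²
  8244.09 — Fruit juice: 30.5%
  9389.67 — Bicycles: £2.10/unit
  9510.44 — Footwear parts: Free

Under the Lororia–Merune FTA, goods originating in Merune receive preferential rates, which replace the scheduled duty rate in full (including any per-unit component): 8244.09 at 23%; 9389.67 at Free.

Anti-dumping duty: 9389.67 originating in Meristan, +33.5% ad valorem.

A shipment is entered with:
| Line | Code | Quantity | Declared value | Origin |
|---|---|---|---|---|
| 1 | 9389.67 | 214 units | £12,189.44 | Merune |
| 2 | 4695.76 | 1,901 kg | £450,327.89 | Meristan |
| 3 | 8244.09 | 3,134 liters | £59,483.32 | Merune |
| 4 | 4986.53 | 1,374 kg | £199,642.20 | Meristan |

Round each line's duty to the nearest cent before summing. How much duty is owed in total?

£99,684.86

Line 1 (9389.67, Merune, 214 units, £12,189.44):
Base rate for 9389.67 is £2.10/unit.
Origin Merune qualifies under the Lororia–Merune agreement and 9389.67 is covered: preferential rate Free applies instead.
The additional-duty order on 9389.67 targets Meristan, not Merune; it does not apply.
Duty = £12,189.44 × 0% = £0.00.
Line 2 (4695.76, Meristan, 1,901 kg, £450,327.89):
Base rate for 4695.76 is 18.5%.
Duty = £450,327.89 × 18.5% = £83,310.66.
Line 3 (8244.09, Merune, 3,134 liters, £59,483.32):
Base rate for 8244.09 is 30.5%.
Origin Merune qualifies under the Lororia–Merune agreement and 8244.09 is covered: preferential rate 23% applies instead.
Duty = £59,483.32 × 23% = £13,681.16.
Line 4 (4986.53, Meristan, 1,374 kg, £199,642.20):
Base rate for 4986.53 is £1.96/kg.
Duty = 1,374 × £1.96 = £2,693.04.
Total = £0.00 + £83,310.66 + £13,681.16 + £2,693.04 = £99,684.86.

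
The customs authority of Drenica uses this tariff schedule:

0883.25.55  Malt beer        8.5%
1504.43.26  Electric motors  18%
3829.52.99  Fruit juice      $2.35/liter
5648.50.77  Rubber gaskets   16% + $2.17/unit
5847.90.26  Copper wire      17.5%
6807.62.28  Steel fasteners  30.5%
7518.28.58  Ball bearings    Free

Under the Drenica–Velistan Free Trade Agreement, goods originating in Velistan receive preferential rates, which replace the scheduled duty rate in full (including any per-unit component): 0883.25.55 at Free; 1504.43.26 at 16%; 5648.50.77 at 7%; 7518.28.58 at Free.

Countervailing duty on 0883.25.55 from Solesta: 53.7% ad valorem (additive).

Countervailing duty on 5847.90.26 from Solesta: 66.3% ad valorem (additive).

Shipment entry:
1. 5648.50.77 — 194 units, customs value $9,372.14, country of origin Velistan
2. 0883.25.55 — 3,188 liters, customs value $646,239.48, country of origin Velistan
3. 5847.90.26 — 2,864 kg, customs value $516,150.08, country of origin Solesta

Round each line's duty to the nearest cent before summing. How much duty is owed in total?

$433,189.82

Line 1 (5648.50.77, Velistan, 194 units, $9,372.14):
Base rate for 5648.50.77 is 16% + $2.17/unit.
Origin Velistan qualifies under the Drenica–Velistan agreement and 5648.50.77 is covered: preferential rate 7% applies instead.
Duty = $9,372.14 × 7% = $656.05.
Line 2 (0883.25.55, Velistan, 3,188 liters, $646,239.48):
Base rate for 0883.25.55 is 8.5%.
Origin Velistan qualifies under the Drenica–Velistan agreement and 0883.25.55 is covered: preferential rate Free applies instead.
The additional-duty order on 0883.25.55 targets Solesta, not Velistan; it does not apply.
Duty = $646,239.48 × 0% = $0.00.
Line 3 (5847.90.26, Solesta, 2,864 kg, $516,150.08):
Base rate for 5847.90.26 is 17.5%.
Additional duty on 5847.90.26 from Solesta: +66.3%. Applied ad valorem rate: 17.5% + 66.3% = 83.8%.
Duty = $516,150.08 × 83.8% = $432,533.77.
Total = $656.05 + $0.00 + $432,533.77 = $433,189.82.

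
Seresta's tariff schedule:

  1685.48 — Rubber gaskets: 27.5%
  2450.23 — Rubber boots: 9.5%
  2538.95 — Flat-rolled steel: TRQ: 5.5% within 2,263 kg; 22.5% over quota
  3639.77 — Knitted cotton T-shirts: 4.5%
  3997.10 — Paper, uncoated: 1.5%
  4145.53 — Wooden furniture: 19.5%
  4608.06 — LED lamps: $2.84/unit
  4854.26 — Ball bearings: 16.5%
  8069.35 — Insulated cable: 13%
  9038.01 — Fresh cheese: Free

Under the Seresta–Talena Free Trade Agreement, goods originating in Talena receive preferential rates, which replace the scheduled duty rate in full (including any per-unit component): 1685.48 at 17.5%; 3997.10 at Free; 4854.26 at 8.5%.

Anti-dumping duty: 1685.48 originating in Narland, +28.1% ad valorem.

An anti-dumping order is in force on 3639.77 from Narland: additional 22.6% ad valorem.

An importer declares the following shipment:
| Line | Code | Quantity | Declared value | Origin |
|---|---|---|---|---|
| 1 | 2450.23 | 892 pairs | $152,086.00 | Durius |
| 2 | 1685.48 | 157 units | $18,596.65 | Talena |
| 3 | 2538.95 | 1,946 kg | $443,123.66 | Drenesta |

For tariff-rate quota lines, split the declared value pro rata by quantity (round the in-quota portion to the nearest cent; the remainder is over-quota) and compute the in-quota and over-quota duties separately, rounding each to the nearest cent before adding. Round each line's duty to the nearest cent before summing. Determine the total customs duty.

$42,074.38

Line 1 (2450.23, Durius, 892 pairs, $152,086.00):
Base rate for 2450.23 is 9.5%.
Duty = $152,086.00 × 9.5% = $14,448.17.
Line 2 (1685.48, Talena, 157 units, $18,596.65):
Base rate for 1685.48 is 27.5%.
Origin Talena qualifies under the Seresta–Talena agreement and 1685.48 is covered: preferential rate 17.5% applies instead.
The additional-duty order on 1685.48 targets Narland, not Talena; it does not apply.
Duty = $18,596.65 × 17.5% = $3,254.41.
Line 3 (2538.95, Drenesta, 1,946 kg, $443,123.66):
Code 2538.95 is under a tariff-rate quota (threshold 2,263 kg). Quantity 1,946 kg is within the quota, so the in-quota rate 5.5% applies to the full value.
Duty = $443,123.66 × 5.5% = $24,371.80.
Total = $14,448.17 + $3,254.41 + $24,371.80 = $42,074.38.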